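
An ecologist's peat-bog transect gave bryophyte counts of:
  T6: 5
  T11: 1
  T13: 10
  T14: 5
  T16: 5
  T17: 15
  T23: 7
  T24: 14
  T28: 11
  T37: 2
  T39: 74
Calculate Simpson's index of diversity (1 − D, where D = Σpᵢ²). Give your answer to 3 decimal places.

0.719

Total N = 5+1+10+5+5+15+7+14+11+2+74 = 149, so the proportions are 0.03356, 0.00671, 0.06711, 0.03356, 0.03356, 0.10067, 0.04698, 0.09396, 0.07383, 0.01342, 0.49664 (working shown to 5 dp, full precision carried).
D = 0.03356² + 0.00671² + 0.06711² + 0.03356² + 0.03356² + 0.10067² + 0.04698² + 0.09396² + 0.07383² + 0.01342² + 0.49664² = 0.00113 + 0.00005 + 0.00450 + 0.00113 + 0.00113 + 0.01013 + 0.00221 + 0.00883 + 0.00545 + 0.00018 + 0.24666 = 0.28138.
So 1 − D = 0.71862, i.e. 0.719 to 3 decimal places.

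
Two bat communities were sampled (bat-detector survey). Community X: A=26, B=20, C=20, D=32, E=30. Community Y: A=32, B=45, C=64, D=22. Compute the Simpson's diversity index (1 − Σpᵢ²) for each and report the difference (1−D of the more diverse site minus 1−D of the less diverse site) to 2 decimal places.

Community X: N=128, proportions 0.2031, 0.1562, 0.1562, 0.25, 0.2344, giving 1−D = 0.7925 (working shown to 4 dp, full precision carried).
Community Y: N=163, proportions 0.1963, 0.2761, 0.3926, 0.135, giving 1−D = 0.7129.
Difference = |0.7925 − 0.7129| = 0.0796, i.e. 0.08 to 2 decimal places.

0.08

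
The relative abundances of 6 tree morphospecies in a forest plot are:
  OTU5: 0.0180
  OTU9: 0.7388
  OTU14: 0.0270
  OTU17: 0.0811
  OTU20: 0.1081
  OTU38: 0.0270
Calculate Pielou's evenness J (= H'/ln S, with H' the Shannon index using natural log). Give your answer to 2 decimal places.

H' = −Σ pᵢ ln pᵢ = −((-0.0723) + (-0.2237) + (-0.0975) + (-0.2037) + (-0.2405) + (-0.0975)) = 0.9352 (working shown to 4 dp, full precision carried).
With S = 6 species, ln S = 1.7918, so J = 0.9352/1.7918 = 0.5220, i.e. 0.52 to 2 decimal places.

0.52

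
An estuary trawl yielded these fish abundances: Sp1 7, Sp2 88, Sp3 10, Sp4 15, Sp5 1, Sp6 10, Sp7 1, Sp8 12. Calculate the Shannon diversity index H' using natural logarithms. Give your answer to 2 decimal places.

1.33

Total N = 7+88+10+15+1+10+1+12 = 144, so the proportions are 0.0486, 0.6111, 0.0694, 0.1042, 0.0069, 0.0694, 0.0069, 0.0833 (working shown to 4 dp, full precision carried).
Each pᵢ ln pᵢ term: 0.0486×(-3.0239)=-0.1470, 0.6111×(-0.4925)=-0.3010, 0.0694×(-2.6672)=-0.1852, 0.1042×(-2.2618)=-0.2356, 0.0069×(-4.9698)=-0.0345, 0.0694×(-2.6672)=-0.1852, 0.0069×(-4.9698)=-0.0345, 0.0833×(-2.4849)=-0.2071.
Sum = -1.3301, so H' = 1.33.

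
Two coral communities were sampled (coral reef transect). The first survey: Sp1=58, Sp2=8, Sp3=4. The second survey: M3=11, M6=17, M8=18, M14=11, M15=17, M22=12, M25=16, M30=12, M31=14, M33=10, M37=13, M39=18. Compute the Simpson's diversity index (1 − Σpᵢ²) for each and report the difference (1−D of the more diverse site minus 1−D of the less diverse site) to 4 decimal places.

The first survey: N=70, proportions 0.828571, 0.114286, 0.057143, giving 1−D = 0.297143 (working shown to 6 dp, full precision carried).
The second survey: N=169, proportions 0.065089, 0.100592, 0.106509, 0.065089, 0.100592, 0.071006, 0.094675, 0.071006, 0.08284, 0.059172, 0.076923, 0.106509, giving 1−D = 0.913273.
Difference = |0.297143 − 0.913273| = 0.616130, i.e. 0.6161 to 4 decimal places.

0.6161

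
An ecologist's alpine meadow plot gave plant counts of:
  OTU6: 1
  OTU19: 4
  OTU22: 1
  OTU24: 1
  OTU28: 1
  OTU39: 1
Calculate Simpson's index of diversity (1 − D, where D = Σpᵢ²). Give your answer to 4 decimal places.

0.7407

Total N = 1+4+1+1+1+1 = 9, so the proportions are 0.111111, 0.444444, 0.111111, 0.111111, 0.111111, 0.111111 (working shown to 6 dp, full precision carried).
D = 0.111111² + 0.444444² + 0.111111² + 0.111111² + 0.111111² + 0.111111² = 0.012346 + 0.197531 + 0.012346 + 0.012346 + 0.012346 + 0.012346 = 0.259259.
So 1 − D = 0.740741, i.e. 0.7407 to 4 decimal places.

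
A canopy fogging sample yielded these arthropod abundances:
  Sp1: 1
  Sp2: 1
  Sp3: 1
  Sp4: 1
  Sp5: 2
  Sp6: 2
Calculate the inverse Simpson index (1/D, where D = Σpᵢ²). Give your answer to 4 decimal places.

Total N = 1+1+1+1+2+2 = 8, so the proportions are 0.125, 0.125, 0.125, 0.125, 0.25, 0.25 (working shown to 8 dp, full precision carried).
D = 0.125² + 0.125² + 0.125² + 0.125² + 0.25² + 0.25² = 0.01562500 + 0.01562500 + 0.01562500 + 0.01562500 + 0.06250000 + 0.06250000 = 0.18750000.
So 1/D = 5.333333, i.e. 5.3333 to 4 decimal places.

5.3333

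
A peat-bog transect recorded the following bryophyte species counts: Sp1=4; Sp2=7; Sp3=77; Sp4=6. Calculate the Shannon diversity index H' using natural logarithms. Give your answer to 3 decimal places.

0.667

Total N = 4+7+77+6 = 94, so the proportions are 0.04255, 0.07447, 0.81915, 0.06383 (working shown to 5 dp, full precision carried).
Each pᵢ ln pᵢ term: 0.04255×(-3.15700)=-0.13434, 0.07447×(-2.59738)=-0.19342, 0.81915×(-0.19949)=-0.16341, 0.06383×(-2.75154)=-0.17563.
Sum = -0.66680, so H' = 0.667.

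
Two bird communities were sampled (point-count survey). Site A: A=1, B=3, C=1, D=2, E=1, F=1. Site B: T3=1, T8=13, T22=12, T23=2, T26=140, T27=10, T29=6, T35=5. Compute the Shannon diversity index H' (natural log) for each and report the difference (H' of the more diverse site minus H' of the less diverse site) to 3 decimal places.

0.659

Site A: N=9, proportions 0.11111, 0.33333, 0.11111, 0.22222, 0.11111, 0.11111, giving H' = 1.67699 (working shown to 5 dp, full precision carried).
Site B: N=189, proportions 0.00529, 0.06878, 0.06349, 0.01058, 0.74074, 0.05291, 0.03175, 0.02646, giving H' = 1.01845.
Difference = |1.67699 − 1.01845| = 0.65854, i.e. 0.659 to 3 decimal places.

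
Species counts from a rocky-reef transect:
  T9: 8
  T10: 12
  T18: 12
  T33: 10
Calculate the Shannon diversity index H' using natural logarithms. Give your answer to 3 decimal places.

1.373

Total N = 8+12+12+10 = 42, so the proportions are 0.19048, 0.28571, 0.28571, 0.2381 (working shown to 5 dp, full precision carried).
Each pᵢ ln pᵢ term: 0.19048×(-1.65823)=-0.31585, 0.28571×(-1.25276)=-0.35793, 0.28571×(-1.25276)=-0.35793, 0.2381×(-1.43508)=-0.34169.
Sum = -1.37340, so H' = 1.373.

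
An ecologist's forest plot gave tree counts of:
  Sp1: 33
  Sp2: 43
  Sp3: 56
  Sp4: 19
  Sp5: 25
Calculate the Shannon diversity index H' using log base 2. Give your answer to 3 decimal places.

Total N = 33+43+56+19+25 = 176, so the proportions are 0.1875, 0.24432, 0.31818, 0.10795, 0.14205 (working shown to 5 dp, full precision carried).
Each pᵢ log₂ pᵢ term: 0.1875×(-2.41504)=-0.45282, 0.24432×(-2.03317)=-0.49674, 0.31818×(-1.65208)=-0.52566, 0.10795×(-3.21150)=-0.34670, 0.14205×(-2.81558)=-0.39994.
Sum = -2.22186, so H' = 2.222.

2.222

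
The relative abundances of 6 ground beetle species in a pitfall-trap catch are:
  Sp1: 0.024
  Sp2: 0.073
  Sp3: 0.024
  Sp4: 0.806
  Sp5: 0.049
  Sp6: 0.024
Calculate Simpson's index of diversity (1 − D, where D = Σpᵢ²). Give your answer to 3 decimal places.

0.341

D = 0.024² + 0.073² + 0.024² + 0.806² + 0.049² + 0.024² = 0.00058 + 0.00533 + 0.00058 + 0.64964 + 0.00240 + 0.00058 = 0.65909 (working shown to 5 dp, full precision carried).
So 1 − D = 0.34091, i.e. 0.341 to 3 decimal places.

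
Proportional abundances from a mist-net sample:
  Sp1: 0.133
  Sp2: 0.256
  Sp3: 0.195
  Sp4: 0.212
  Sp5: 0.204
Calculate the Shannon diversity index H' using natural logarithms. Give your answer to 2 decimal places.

1.59

Each pᵢ ln pᵢ term (working shown to 4 dp, full precision carried): 0.133×(-2.0174)=-0.2683, 0.256×(-1.3626)=-0.3488, 0.195×(-1.6348)=-0.3188, 0.212×(-1.5512)=-0.3288, 0.204×(-1.5896)=-0.3243.
Sum = -1.5890, so H' = 1.59.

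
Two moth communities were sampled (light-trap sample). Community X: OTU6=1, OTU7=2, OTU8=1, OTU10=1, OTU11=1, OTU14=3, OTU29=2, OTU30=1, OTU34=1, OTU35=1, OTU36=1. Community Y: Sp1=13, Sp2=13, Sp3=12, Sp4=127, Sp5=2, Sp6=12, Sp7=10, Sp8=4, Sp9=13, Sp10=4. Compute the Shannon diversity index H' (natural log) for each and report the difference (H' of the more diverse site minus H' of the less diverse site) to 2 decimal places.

0.82

Community X: N=15, proportions 0.0667, 0.1333, 0.0667, 0.0667, 0.0667, 0.2, 0.1333, 0.0667, 0.0667, 0.0667, 0.0667, giving H' = 2.3035 (working shown to 4 dp, full precision carried).
Community Y: N=210, proportions 0.0619, 0.0619, 0.0571, 0.6048, 0.0095, 0.0571, 0.0476, 0.019, 0.0619, 0.019, giving H' = 1.4881.
Difference = |2.3035 − 1.4881| = 0.8154, i.e. 0.82 to 2 decimal places.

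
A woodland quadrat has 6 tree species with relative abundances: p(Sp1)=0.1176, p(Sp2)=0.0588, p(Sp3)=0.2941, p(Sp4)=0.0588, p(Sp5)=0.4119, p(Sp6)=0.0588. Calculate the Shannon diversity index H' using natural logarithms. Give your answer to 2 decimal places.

1.48

Each pᵢ ln pᵢ term (working shown to 4 dp, full precision carried): 0.1176×(-2.1405)=-0.2517, 0.0588×(-2.8336)=-0.1666, 0.2941×(-1.2238)=-0.3599, 0.0588×(-2.8336)=-0.1666, 0.4119×(-0.8870)=-0.3653, 0.0588×(-2.8336)=-0.1666.
Sum = -1.4768, so H' = 1.48.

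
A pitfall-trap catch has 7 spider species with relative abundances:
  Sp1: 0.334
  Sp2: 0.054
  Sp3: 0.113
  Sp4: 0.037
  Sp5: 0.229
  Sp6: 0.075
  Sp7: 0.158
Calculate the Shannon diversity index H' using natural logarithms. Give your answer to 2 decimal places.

1.72

Each pᵢ ln pᵢ term (working shown to 4 dp, full precision carried): 0.334×(-1.0966)=-0.3663, 0.054×(-2.9188)=-0.1576, 0.113×(-2.1804)=-0.2464, 0.037×(-3.2968)=-0.1220, 0.229×(-1.4740)=-0.3376, 0.075×(-2.5903)=-0.1943, 0.158×(-1.8452)=-0.2915.
Sum = -1.7156, so H' = 1.72.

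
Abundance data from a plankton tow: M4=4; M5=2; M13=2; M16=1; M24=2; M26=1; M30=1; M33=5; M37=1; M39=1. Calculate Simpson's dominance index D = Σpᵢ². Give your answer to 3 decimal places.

0.145

Total N = 4+2+2+1+2+1+1+5+1+1 = 20, so the proportions are 0.2, 0.1, 0.1, 0.05, 0.1, 0.05, 0.05, 0.25, 0.05, 0.05 (working shown to 5 dp, full precision carried).
D = 0.2² + 0.1² + 0.1² + 0.05² + 0.1² + 0.05² + 0.05² + 0.25² + 0.05² + 0.05² = 0.04000 + 0.01000 + 0.01000 + 0.00250 + 0.01000 + 0.00250 + 0.00250 + 0.06250 + 0.00250 + 0.00250 = 0.14500.
To 3 decimal places, D = 0.145.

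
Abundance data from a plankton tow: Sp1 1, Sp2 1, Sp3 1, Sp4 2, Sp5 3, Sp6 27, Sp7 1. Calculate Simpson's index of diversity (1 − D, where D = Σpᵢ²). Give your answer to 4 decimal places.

0.4244

Total N = 1+1+1+2+3+27+1 = 36, so the proportions are 0.027778, 0.027778, 0.027778, 0.055556, 0.083333, 0.75, 0.027778 (working shown to 6 dp, full precision carried).
D = 0.027778² + 0.027778² + 0.027778² + 0.055556² + 0.083333² + 0.75² + 0.027778² = 0.000772 + 0.000772 + 0.000772 + 0.003086 + 0.006944 + 0.562500 + 0.000772 = 0.575617.
So 1 − D = 0.424383, i.e. 0.4244 to 4 decimal places.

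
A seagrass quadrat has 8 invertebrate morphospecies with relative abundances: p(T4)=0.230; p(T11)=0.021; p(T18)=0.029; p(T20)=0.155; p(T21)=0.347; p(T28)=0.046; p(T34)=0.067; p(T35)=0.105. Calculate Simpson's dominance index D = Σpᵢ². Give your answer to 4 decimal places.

D = 0.23² + 0.021² + 0.029² + 0.155² + 0.347² + 0.046² + 0.067² + 0.105² = 0.052900 + 0.000441 + 0.000841 + 0.024025 + 0.120409 + 0.002116 + 0.004489 + 0.011025 = 0.216246 (working shown to 6 dp, full precision carried).
To 4 decimal places, D = 0.2162.

0.2162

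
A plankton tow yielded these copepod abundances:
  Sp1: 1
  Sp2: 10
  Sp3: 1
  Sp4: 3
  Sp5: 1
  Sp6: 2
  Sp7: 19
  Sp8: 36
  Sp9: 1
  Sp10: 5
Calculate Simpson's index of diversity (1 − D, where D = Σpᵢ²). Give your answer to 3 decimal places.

0.712

Total N = 1+10+1+3+1+2+19+36+1+5 = 79, so the proportions are 0.01266, 0.12658, 0.01266, 0.03797, 0.01266, 0.02532, 0.24051, 0.4557, 0.01266, 0.06329 (working shown to 5 dp, full precision carried).
D = 0.01266² + 0.12658² + 0.01266² + 0.03797² + 0.01266² + 0.02532² + 0.24051² + 0.4557² + 0.01266² + 0.06329² = 0.00016 + 0.01602 + 0.00016 + 0.00144 + 0.00016 + 0.00064 + 0.05784 + 0.20766 + 0.00016 + 0.00401 = 0.28826.
So 1 − D = 0.71174, i.e. 0.712 to 3 decimal places.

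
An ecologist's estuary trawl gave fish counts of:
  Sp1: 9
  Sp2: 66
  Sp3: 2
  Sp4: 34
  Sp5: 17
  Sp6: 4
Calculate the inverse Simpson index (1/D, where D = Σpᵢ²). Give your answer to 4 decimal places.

2.9522

Total N = 9+66+2+34+17+4 = 132, so the proportions are 0.0681818, 0.5, 0.0151515, 0.2575758, 0.1287879, 0.030303 (working shown to 7 dp, full precision carried).
D = 0.0681818² + 0.5² + 0.0151515² + 0.2575758² + 0.1287879² + 0.030303² = 0.0046488 + 0.2500000 + 0.0002296 + 0.0663453 + 0.0165863 + 0.0009183 = 0.3387282.
So 1/D = 2.952220, i.e. 2.9522 to 4 decimal places.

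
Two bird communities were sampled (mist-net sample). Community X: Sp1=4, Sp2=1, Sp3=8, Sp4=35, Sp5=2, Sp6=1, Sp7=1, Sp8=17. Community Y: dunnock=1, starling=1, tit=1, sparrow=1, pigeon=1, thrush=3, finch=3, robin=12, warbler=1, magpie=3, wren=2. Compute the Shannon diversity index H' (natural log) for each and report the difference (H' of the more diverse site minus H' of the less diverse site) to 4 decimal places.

0.5592

Community X: N=69, proportions 0.057971, 0.0144928, 0.115942, 0.5072464, 0.0289855, 0.0144928, 0.0144928, 0.2463768, giving H' = 1.3910802 (working shown to 7 dp, full precision carried).
Community Y: N=29, proportions 0.0344828, 0.0344828, 0.0344828, 0.0344828, 0.0344828, 0.1034483, 0.1034483, 0.4137931, 0.0344828, 0.1034483, 0.0689655, giving H' = 1.9503067.
Difference = |1.3910802 − 1.9503067| = 0.5592265, i.e. 0.5592 to 4 decimal places.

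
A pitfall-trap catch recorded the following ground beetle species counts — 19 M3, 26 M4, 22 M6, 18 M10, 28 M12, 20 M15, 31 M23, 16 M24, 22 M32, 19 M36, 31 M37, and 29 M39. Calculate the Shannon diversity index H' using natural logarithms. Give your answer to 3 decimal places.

2.461

Total N = 19+26+22+18+28+20+31+16+22+19+31+29 = 281, so the proportions are 0.06762, 0.09253, 0.07829, 0.06406, 0.09964, 0.07117, 0.11032, 0.05694, 0.07829, 0.06762, 0.11032, 0.1032 (working shown to 5 dp, full precision carried).
Each pᵢ ln pᵢ term: 0.06762×(-2.69392)=-0.18215, 0.09253×(-2.38026)=-0.22024, 0.07829×(-2.54731)=-0.19943, 0.06406×(-2.74798)=-0.17603, 0.09964×(-2.30615)=-0.22979, 0.07117×(-2.64262)=-0.18809, 0.11032×(-2.20437)=-0.24319, 0.05694×(-2.86577)=-0.16318, 0.07829×(-2.54731)=-0.19943, 0.06762×(-2.69392)=-0.18215, 0.11032×(-2.20437)=-0.24319, 0.1032×(-2.27106)=-0.23438.
Sum = -2.46124, so H' = 2.461.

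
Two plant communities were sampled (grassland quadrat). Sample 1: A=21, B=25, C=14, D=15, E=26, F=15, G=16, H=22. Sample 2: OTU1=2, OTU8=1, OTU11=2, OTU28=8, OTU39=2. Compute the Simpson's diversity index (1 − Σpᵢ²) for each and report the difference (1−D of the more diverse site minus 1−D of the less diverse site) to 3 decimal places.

0.210

Sample 1: N=154, proportions 0.13636, 0.16234, 0.09091, 0.0974, 0.16883, 0.0974, 0.1039, 0.14286, giving 1−D = 0.86811 (working shown to 5 dp, full precision carried).
Sample 2: N=15, proportions 0.13333, 0.06667, 0.13333, 0.53333, 0.13333, giving 1−D = 0.65778.
Difference = |0.86811 − 0.65778| = 0.21033, i.e. 0.210 to 3 decimal places.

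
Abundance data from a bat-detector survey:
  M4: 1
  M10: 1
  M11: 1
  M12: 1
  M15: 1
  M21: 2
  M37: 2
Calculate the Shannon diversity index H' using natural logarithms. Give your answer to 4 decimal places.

1.8892

Total N = 1+1+1+1+1+2+2 = 9, so the proportions are 0.111111, 0.111111, 0.111111, 0.111111, 0.111111, 0.222222, 0.222222 (working shown to 6 dp, full precision carried).
Each pᵢ ln pᵢ term: 0.111111×(-2.197225)=-0.244136, 0.111111×(-2.197225)=-0.244136, 0.111111×(-2.197225)=-0.244136, 0.111111×(-2.197225)=-0.244136, 0.111111×(-2.197225)=-0.244136, 0.222222×(-1.504077)=-0.334239, 0.222222×(-1.504077)=-0.334239.
Sum = -1.889159, so H' = 1.8892.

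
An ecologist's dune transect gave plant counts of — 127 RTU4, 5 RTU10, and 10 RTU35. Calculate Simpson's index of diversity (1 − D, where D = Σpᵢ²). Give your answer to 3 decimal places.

0.194

Total N = 127+5+10 = 142, so the proportions are 0.89437, 0.03521, 0.07042 (working shown to 5 dp, full precision carried).
D = 0.89437² + 0.03521² + 0.07042² = 0.79989 + 0.00124 + 0.00496 = 0.80609.
So 1 − D = 0.19391, i.e. 0.194 to 3 decimal places.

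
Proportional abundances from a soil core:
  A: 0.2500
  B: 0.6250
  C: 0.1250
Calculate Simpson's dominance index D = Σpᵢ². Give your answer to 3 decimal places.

D = 0.25² + 0.625² + 0.125² = 0.06250 + 0.39062 + 0.01562 = 0.46875 (working shown to 5 dp, full precision carried).
To 3 decimal places, D = 0.469.

0.469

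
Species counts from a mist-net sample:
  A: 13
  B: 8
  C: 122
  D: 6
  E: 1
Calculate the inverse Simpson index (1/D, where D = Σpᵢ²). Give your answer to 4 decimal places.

1.4848

Total N = 13+8+122+6+1 = 150, so the proportions are 0.0866667, 0.0533333, 0.8133333, 0.04, 0.0066667 (working shown to 7 dp, full precision carried).
D = 0.0866667² + 0.0533333² + 0.8133333² + 0.04² + 0.0066667² = 0.0075111 + 0.0028444 + 0.6615111 + 0.0016000 + 0.0000444 = 0.6735111.
So 1/D = 1.484756, i.e. 1.4848 to 4 decimal places.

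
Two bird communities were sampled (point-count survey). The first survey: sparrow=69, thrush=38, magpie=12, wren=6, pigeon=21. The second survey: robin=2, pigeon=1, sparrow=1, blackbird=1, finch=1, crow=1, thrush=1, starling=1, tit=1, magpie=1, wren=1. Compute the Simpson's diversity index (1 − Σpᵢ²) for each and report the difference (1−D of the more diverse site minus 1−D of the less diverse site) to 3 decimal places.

The first survey: N=146, proportions 0.4726, 0.26027, 0.08219, 0.0411, 0.14384, giving 1−D = 0.67977 (working shown to 5 dp, full precision carried).
The second survey: N=12, proportions 0.16667, 0.08333, 0.08333, 0.08333, 0.08333, 0.08333, 0.08333, 0.08333, 0.08333, 0.08333, 0.08333, giving 1−D = 0.90278.
Difference = |0.67977 − 0.90278| = 0.22301, i.e. 0.223 to 3 decimal places.

0.223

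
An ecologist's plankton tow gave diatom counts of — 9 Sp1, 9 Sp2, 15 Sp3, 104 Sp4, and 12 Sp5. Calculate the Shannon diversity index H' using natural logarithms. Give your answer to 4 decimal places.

Total N = 9+9+15+104+12 = 149, so the proportions are 0.060403, 0.060403, 0.100671, 0.697987, 0.080537 (working shown to 6 dp, full precision carried).
Each pᵢ ln pᵢ term: 0.060403×(-2.806722)=-0.169534, 0.060403×(-2.806722)=-0.169534, 0.100671×(-2.295896)=-0.231130, 0.697987×(-0.359555)=-0.250965, 0.080537×(-2.519040)=-0.202876.
Sum = -1.024038, so H' = 1.0240.

1.0240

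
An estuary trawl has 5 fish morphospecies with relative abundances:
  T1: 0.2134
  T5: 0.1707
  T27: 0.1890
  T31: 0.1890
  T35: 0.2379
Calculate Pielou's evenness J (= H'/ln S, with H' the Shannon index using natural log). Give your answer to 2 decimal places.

1.00

H' = −Σ pᵢ ln pᵢ = −((-0.3296) + (-0.3018) + (-0.3149) + (-0.3149) + (-0.3416)) = 1.6027 (working shown to 4 dp, full precision carried).
With S = 5 species, ln S = 1.6094, so J = 1.6027/1.6094 = 0.9958, i.e. 1.00 to 2 decimal places.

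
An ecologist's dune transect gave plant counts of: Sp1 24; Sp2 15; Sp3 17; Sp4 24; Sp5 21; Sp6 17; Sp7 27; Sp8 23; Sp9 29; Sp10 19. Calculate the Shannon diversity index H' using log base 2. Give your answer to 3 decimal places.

3.292

Total N = 24+15+17+24+21+17+27+23+29+19 = 216, so the proportions are 0.11111, 0.06944, 0.0787, 0.11111, 0.09722, 0.0787, 0.125, 0.10648, 0.13426, 0.08796 (working shown to 5 dp, full precision carried).
Each pᵢ log₂ pᵢ term: 0.11111×(-3.16993)=-0.35221, 0.06944×(-3.84800)=-0.26722, 0.0787×(-3.66742)=-0.28864, 0.11111×(-3.16993)=-0.35221, 0.09722×(-3.36257)=-0.32692, 0.0787×(-3.66742)=-0.28864, 0.125×(-3.00000)=-0.37500, 0.10648×(-3.23133)=-0.34408, 0.13426×(-2.89691)=-0.38894, 0.08796×(-3.50696)=-0.30848.
Sum = -3.29234, so H' = 3.292.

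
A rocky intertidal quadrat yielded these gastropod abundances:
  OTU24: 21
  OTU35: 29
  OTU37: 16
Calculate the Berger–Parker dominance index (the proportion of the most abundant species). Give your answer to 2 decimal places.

Total N = 21+29+16 = 66, so the proportions are 0.3182, 0.4394, 0.2424 (working shown to 4 dp, full precision carried).
The largest proportion is 0.4394, i.e. d = 0.44 to 2 decimal places.

0.44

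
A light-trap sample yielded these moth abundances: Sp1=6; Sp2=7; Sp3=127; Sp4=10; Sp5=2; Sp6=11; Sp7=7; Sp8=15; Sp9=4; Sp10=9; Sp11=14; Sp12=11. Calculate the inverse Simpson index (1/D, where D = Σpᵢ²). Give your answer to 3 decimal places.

Total N = 6+7+127+10+2+11+7+15+4+9+14+11 = 223, so the proportions are 0.026906, 0.03139, 0.569507, 0.044843, 0.008969, 0.049327, 0.03139, 0.067265, 0.017937, 0.040359, 0.06278, 0.049327 (working shown to 6 dp, full precision carried).
D = 0.026906² + 0.03139² + 0.569507² + 0.044843² + 0.008969² + 0.049327² + 0.03139² + 0.067265² + 0.017937² + 0.040359² + 0.06278² + 0.049327² = 0.000724 + 0.000985 + 0.324338 + 0.002011 + 0.000080 + 0.002433 + 0.000985 + 0.004525 + 0.000322 + 0.001629 + 0.003941 + 0.002433 = 0.344407.
So 1/D = 2.90354, i.e. 2.904 to 3 decimal places.

2.904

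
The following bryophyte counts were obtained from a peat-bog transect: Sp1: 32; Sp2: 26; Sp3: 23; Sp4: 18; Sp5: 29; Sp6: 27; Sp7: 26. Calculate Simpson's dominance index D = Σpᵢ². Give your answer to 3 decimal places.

Total N = 32+26+23+18+29+27+26 = 181, so the proportions are 0.1768, 0.14365, 0.12707, 0.09945, 0.16022, 0.14917, 0.14365 (working shown to 5 dp, full precision carried).
D = 0.1768² + 0.14365² + 0.12707² + 0.09945² + 0.16022² + 0.14917² + 0.14365² = 0.03126 + 0.02063 + 0.01615 + 0.00989 + 0.02567 + 0.02225 + 0.02063 = 0.14649.
To 3 decimal places, D = 0.146.

0.146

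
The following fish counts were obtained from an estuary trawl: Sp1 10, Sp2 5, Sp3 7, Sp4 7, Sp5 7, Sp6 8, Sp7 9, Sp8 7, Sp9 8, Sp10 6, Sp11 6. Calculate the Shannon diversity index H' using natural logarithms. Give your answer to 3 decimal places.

2.381

Total N = 10+5+7+7+7+8+9+7+8+6+6 = 80, so the proportions are 0.125, 0.0625, 0.0875, 0.0875, 0.0875, 0.1, 0.1125, 0.0875, 0.1, 0.075, 0.075 (working shown to 5 dp, full precision carried).
Each pᵢ ln pᵢ term: 0.125×(-2.07944)=-0.25993, 0.0625×(-2.77259)=-0.17329, 0.0875×(-2.43612)=-0.21316, 0.0875×(-2.43612)=-0.21316, 0.0875×(-2.43612)=-0.21316, 0.1×(-2.30259)=-0.23026, 0.1125×(-2.18480)=-0.24579, 0.0875×(-2.43612)=-0.21316, 0.1×(-2.30259)=-0.23026, 0.075×(-2.59027)=-0.19427, 0.075×(-2.59027)=-0.19427.
Sum = -2.38071, so H' = 2.381.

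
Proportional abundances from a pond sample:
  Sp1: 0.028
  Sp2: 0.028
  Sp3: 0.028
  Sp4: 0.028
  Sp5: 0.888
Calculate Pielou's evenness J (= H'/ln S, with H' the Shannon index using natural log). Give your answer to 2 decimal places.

0.31

H' = −Σ pᵢ ln pᵢ = −((-0.1001) + (-0.1001) + (-0.1001) + (-0.1001) + (-0.1055)) = 0.5059 (working shown to 4 dp, full precision carried).
With S = 5 species, ln S = 1.6094, so J = 0.5059/1.6094 = 0.3144, i.e. 0.31 to 2 decimal places.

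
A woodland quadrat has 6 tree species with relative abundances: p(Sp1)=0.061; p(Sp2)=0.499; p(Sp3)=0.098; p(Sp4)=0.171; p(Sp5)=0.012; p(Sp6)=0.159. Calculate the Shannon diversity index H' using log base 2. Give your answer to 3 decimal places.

2.009

Each pᵢ log₂ pᵢ term (working shown to 5 dp, full precision carried): 0.061×(-4.03505)=-0.24614, 0.499×(-1.00289)=-0.50044, 0.098×(-3.35107)=-0.32841, 0.171×(-2.54793)=-0.43570, 0.012×(-6.38082)=-0.07657, 0.159×(-2.65290)=-0.42181.
Sum = -2.00906, so H' = 2.009.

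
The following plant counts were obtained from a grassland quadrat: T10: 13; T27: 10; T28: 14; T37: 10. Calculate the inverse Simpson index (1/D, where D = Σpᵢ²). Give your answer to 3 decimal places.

Total N = 13+10+14+10 = 47, so the proportions are 0.2765957, 0.212766, 0.2978723, 0.212766 (working shown to 7 dp, full precision carried).
D = 0.2765957² + 0.212766² + 0.2978723² + 0.212766² = 0.0765052 + 0.0452694 + 0.0887279 + 0.0452694 = 0.2557718.
So 1/D = 3.90973, i.e. 3.910 to 3 decimal places.

3.910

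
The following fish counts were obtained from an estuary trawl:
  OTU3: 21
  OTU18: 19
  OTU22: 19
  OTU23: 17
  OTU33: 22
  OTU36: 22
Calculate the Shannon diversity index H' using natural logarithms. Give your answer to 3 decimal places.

1.788

Total N = 21+19+19+17+22+22 = 120, so the proportions are 0.175, 0.15833, 0.15833, 0.14167, 0.18333, 0.18333 (working shown to 5 dp, full precision carried).
Each pᵢ ln pᵢ term: 0.175×(-1.74297)=-0.30502, 0.15833×(-1.84305)=-0.29182, 0.15833×(-1.84305)=-0.29182, 0.14167×(-1.95428)=-0.27686, 0.18333×(-1.69645)=-0.31102, 0.18333×(-1.69645)=-0.31102.
Sum = -1.78754, so H' = 1.788.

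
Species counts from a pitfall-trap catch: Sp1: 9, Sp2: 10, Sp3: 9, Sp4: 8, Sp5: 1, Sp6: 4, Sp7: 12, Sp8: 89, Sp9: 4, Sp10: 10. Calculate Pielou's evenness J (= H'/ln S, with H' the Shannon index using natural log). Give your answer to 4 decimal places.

0.6825

Total N = 9+10+9+8+1+4+12+89+4+10 = 156, so the proportions are 0.057692, 0.064103, 0.057692, 0.051282, 0.00641, 0.025641, 0.076923, 0.570513, 0.025641, 0.064103 (working shown to 6 dp, full precision carried).
H' = −Σ pᵢ ln pᵢ = −((-0.164575) + (-0.176107) + (-0.164575) + (-0.152329) + (-0.032371) + (-0.093937) + (-0.197304) + (-0.320183) + (-0.093937) + (-0.176107)) = 1.571426.
With S = 10 species, ln S = 2.302585, so J = 1.571426/2.302585 = 0.682461, i.e. 0.6825 to 4 decimal places.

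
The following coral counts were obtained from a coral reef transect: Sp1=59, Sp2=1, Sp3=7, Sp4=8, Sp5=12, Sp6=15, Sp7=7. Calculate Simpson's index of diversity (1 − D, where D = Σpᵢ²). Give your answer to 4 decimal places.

Total N = 59+1+7+8+12+15+7 = 109, so the proportions are 0.541284, 0.009174, 0.06422, 0.073394, 0.110092, 0.137615, 0.06422 (working shown to 6 dp, full precision carried).
D = 0.541284² + 0.009174² + 0.06422² + 0.073394² + 0.110092² + 0.137615² + 0.06422² = 0.292989 + 0.000084 + 0.004124 + 0.005387 + 0.012120 + 0.018938 + 0.004124 = 0.337766.
So 1 − D = 0.662234, i.e. 0.6622 to 4 decimal places.

0.6622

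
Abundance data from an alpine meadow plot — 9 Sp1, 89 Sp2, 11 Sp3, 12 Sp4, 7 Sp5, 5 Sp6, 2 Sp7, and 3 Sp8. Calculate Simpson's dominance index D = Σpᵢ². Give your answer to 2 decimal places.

Total N = 9+89+11+12+7+5+2+3 = 138, so the proportions are 0.0652, 0.6449, 0.0797, 0.087, 0.0507, 0.0362, 0.0145, 0.0217 (working shown to 4 dp, full precision carried).
D = 0.0652² + 0.6449² + 0.0797² + 0.087² + 0.0507² + 0.0362² + 0.0145² + 0.0217² = 0.0043 + 0.4159 + 0.0064 + 0.0076 + 0.0026 + 0.0013 + 0.0002 + 0.0005 = 0.4387.
To 2 decimal places, D = 0.44.

0.44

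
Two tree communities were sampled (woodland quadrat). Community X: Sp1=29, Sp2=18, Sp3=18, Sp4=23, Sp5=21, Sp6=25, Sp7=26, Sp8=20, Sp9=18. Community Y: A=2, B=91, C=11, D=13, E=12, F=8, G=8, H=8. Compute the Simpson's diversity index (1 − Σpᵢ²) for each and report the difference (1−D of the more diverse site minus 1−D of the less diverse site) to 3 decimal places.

0.266

Community X: N=198, proportions 0.14646, 0.09091, 0.09091, 0.11616, 0.10606, 0.12626, 0.13131, 0.10101, 0.09091, giving 1−D = 0.88562 (working shown to 5 dp, full precision carried).
Community Y: N=153, proportions 0.01307, 0.59477, 0.0719, 0.08497, 0.07843, 0.05229, 0.05229, 0.05229, giving 1−D = 0.61933.
Difference = |0.88562 − 0.61933| = 0.26629, i.e. 0.266 to 3 decimal places.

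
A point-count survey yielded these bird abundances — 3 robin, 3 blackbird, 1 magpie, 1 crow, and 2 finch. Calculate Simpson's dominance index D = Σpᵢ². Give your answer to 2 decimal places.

0.24

Total N = 3+3+1+1+2 = 10, so the proportions are 0.3, 0.3, 0.1, 0.1, 0.2 (working shown to 4 dp, full precision carried).
D = 0.3² + 0.3² + 0.1² + 0.1² + 0.2² = 0.0900 + 0.0900 + 0.0100 + 0.0100 + 0.0400 = 0.2400.
To 2 decimal places, D = 0.24.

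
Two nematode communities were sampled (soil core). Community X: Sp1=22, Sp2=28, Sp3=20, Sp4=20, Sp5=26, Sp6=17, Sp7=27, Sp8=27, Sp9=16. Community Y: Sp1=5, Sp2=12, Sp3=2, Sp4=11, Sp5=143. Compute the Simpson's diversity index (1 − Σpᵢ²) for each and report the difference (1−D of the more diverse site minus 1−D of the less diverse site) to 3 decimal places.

Community X: N=203, proportions 0.10837, 0.13793, 0.09852, 0.09852, 0.12808, 0.08374, 0.133, 0.133, 0.07882, giving 1−D = 0.88481 (working shown to 5 dp, full precision carried).
Community Y: N=173, proportions 0.0289, 0.06936, 0.01156, 0.06358, 0.82659, giving 1−D = 0.30693.
Difference = |0.88481 − 0.30693| = 0.57788, i.e. 0.578 to 3 decimal places.

0.578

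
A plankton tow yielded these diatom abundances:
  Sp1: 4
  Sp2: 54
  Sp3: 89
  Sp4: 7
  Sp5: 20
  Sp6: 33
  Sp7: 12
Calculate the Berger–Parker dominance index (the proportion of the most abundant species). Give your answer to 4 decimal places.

0.4064

Total N = 4+54+89+7+20+33+12 = 219, so the proportions are 0.018265, 0.246575, 0.406393, 0.031963, 0.091324, 0.150685, 0.054795 (working shown to 6 dp, full precision carried).
The largest proportion is 0.406393, i.e. d = 0.4064 to 4 decimal places.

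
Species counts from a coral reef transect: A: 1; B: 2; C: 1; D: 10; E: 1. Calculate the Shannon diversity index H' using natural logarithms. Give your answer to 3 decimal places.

1.081

Total N = 1+2+1+10+1 = 15, so the proportions are 0.06667, 0.13333, 0.06667, 0.66667, 0.06667 (working shown to 5 dp, full precision carried).
Each pᵢ ln pᵢ term: 0.06667×(-2.70805)=-0.18054, 0.13333×(-2.01490)=-0.26865, 0.06667×(-2.70805)=-0.18054, 0.66667×(-0.40547)=-0.27031, 0.06667×(-2.70805)=-0.18054.
Sum = -1.08057, so H' = 1.081.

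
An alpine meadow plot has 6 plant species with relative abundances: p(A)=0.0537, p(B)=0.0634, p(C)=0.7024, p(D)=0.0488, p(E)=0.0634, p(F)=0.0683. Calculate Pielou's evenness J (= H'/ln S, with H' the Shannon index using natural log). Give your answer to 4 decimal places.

H' = −Σ pᵢ ln pᵢ = −((-0.157037) + (-0.174876) + (-0.248124) + (-0.147377) + (-0.174876) + (-0.183307)) = 1.085597 (working shown to 6 dp, full precision carried).
With S = 6 species, ln S = 1.791759, so J = 1.085597/1.791759 = 0.605883, i.e. 0.6059 to 4 decimal places.

0.6059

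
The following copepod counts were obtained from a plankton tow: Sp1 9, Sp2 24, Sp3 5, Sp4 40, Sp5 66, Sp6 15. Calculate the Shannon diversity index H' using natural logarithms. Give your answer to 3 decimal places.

1.492

Total N = 9+24+5+40+66+15 = 159, so the proportions are 0.0566, 0.15094, 0.03145, 0.25157, 0.41509, 0.09434 (working shown to 5 dp, full precision carried).
Each pᵢ ln pᵢ term: 0.0566×(-2.87168)=-0.16255, 0.15094×(-1.89085)=-0.28541, 0.03145×(-3.45947)=-0.10879, 0.25157×(-1.38002)=-0.34718, 0.41509×(-0.87925)=-0.36497, 0.09434×(-2.36085)=-0.22272.
Sum = -1.49162, so H' = 1.492.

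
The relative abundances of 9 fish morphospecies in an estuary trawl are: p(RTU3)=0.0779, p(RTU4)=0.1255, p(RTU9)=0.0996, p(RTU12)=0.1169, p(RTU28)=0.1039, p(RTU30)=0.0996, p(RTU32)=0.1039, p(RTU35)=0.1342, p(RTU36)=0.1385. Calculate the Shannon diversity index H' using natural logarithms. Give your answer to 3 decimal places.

Each pᵢ ln pᵢ term (working shown to 5 dp, full precision carried): 0.0779×(-2.55233)=-0.19883, 0.1255×(-2.07545)=-0.26047, 0.0996×(-2.30659)=-0.22974, 0.1169×(-2.14644)=-0.25092, 0.1039×(-2.26433)=-0.23526, 0.0996×(-2.30659)=-0.22974, 0.1039×(-2.26433)=-0.23526, 0.1342×(-2.00842)=-0.26953, 0.1385×(-1.97688)=-0.27380.
Sum = -2.18354, so H' = 2.184.

2.184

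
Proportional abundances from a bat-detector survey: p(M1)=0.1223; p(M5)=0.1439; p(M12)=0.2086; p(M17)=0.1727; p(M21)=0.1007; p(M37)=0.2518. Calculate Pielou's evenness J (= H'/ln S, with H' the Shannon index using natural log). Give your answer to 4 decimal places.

H' = −Σ pᵢ ln pᵢ = −((-0.256986) + (-0.278970) + (-0.326946) + (-0.303296) + (-0.231168) + (-0.347262)) = 1.744629 (working shown to 6 dp, full precision carried).
With S = 6 species, ln S = 1.791759, so J = 1.744629/1.791759 = 0.973696, i.e. 0.9737 to 4 decimal places.

0.9737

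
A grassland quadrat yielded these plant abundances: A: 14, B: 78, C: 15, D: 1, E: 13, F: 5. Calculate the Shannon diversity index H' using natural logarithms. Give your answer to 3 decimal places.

Total N = 14+78+15+1+13+5 = 126, so the proportions are 0.11111, 0.61905, 0.11905, 0.00794, 0.10317, 0.03968 (working shown to 5 dp, full precision carried).
Each pᵢ ln pᵢ term: 0.11111×(-2.19722)=-0.24414, 0.61905×(-0.47957)=-0.29688, 0.11905×(-2.12823)=-0.25336, 0.00794×(-4.83628)=-0.03838, 0.10317×(-2.27133)=-0.23434, 0.03968×(-3.22684)=-0.12805.
Sum = -1.19515, so H' = 1.195.

1.195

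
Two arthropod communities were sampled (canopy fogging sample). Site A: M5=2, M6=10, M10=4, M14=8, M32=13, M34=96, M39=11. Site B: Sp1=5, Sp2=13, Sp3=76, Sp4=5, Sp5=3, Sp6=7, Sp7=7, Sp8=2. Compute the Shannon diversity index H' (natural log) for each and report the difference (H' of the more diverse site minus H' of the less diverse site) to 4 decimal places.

Site A: N=144, proportions 0.013889, 0.069444, 0.027778, 0.055556, 0.090278, 0.666667, 0.076389, giving H' = 1.188623 (working shown to 6 dp, full precision carried).
Site B: N=118, proportions 0.042373, 0.110169, 0.644068, 0.042373, 0.025424, 0.059322, 0.059322, 0.016949, giving H' = 1.291877.
Difference = |1.188623 − 1.291877| = 0.103254, i.e. 0.1033 to 4 decimal places.

0.1033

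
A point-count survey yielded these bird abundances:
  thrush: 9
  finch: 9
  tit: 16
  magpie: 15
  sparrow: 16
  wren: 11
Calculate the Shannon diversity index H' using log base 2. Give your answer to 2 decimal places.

2.54

Total N = 9+9+16+15+16+11 = 76, so the proportions are 0.1184, 0.1184, 0.2105, 0.1974, 0.2105, 0.1447 (working shown to 4 dp, full precision carried).
Each pᵢ log₂ pᵢ term: 0.1184×(-3.0780)=-0.3645, 0.1184×(-3.0780)=-0.3645, 0.2105×(-2.2479)=-0.4732, 0.1974×(-2.3410)=-0.4620, 0.2105×(-2.2479)=-0.4732, 0.1447×(-2.7885)=-0.4036.
Sum = -2.5411, so H' = 2.54.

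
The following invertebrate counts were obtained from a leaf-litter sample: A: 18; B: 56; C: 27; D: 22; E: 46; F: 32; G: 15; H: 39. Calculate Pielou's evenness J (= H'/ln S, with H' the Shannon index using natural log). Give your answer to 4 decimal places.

0.9581

Total N = 18+56+27+22+46+32+15+39 = 255, so the proportions are 0.070588, 0.219608, 0.105882, 0.086275, 0.180392, 0.12549, 0.058824, 0.152941 (working shown to 6 dp, full precision carried).
H' = −Σ pᵢ ln pᵢ = −((-0.187122) + (-0.332906) + (-0.237751) + (-0.211392) + (-0.308944) + (-0.260458) + (-0.166660) + (-0.287178)) = 1.992410.
With S = 8 species, ln S = 2.079442, so J = 1.992410/2.079442 = 0.958147, i.e. 0.9581 to 4 decimal places.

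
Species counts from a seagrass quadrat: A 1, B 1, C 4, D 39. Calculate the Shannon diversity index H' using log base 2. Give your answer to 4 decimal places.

0.7334

Total N = 1+1+4+39 = 45, so the proportions are 0.022222, 0.022222, 0.088889, 0.866667 (working shown to 6 dp, full precision carried).
Each pᵢ log₂ pᵢ term: 0.022222×(-5.491853)=-0.122041, 0.022222×(-5.491853)=-0.122041, 0.088889×(-3.491853)=-0.310387, 0.866667×(-0.206451)=-0.178924.
Sum = -0.733393, so H' = 0.7334.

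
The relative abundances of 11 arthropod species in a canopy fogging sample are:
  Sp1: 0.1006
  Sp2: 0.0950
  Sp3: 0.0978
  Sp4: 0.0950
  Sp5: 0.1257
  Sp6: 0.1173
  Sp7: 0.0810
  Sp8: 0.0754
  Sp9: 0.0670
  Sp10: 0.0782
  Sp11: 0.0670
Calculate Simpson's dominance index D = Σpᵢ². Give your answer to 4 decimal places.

0.0946

D = 0.1006² + 0.095² + 0.0978² + 0.095² + 0.1257² + 0.1173² + 0.081² + 0.0754² + 0.067² + 0.0782² + 0.067² = 0.010120 + 0.009025 + 0.009565 + 0.009025 + 0.015800 + 0.013759 + 0.006561 + 0.005685 + 0.004489 + 0.006115 + 0.004489 = 0.094634 (working shown to 6 dp, full precision carried).
To 4 decimal places, D = 0.0946.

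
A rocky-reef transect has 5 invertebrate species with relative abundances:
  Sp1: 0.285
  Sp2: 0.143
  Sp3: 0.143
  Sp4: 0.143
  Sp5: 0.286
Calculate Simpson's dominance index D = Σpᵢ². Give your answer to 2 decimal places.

0.22

D = 0.285² + 0.143² + 0.143² + 0.143² + 0.286² = 0.0812 + 0.0204 + 0.0204 + 0.0204 + 0.0818 = 0.2244 (working shown to 4 dp, full precision carried).
To 2 decimal places, D = 0.22.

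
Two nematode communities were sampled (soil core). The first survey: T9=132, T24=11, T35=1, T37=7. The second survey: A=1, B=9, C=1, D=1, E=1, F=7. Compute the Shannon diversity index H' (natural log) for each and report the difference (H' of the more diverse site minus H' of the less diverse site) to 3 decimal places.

0.842

The first survey: N=151, proportions 0.87417, 0.07285, 0.00662, 0.04636, giving H' = 0.48398 (working shown to 5 dp, full precision carried).
The second survey: N=20, proportions 0.05, 0.45, 0.05, 0.05, 0.05, 0.35, giving H' = 1.32591.
Difference = |0.48398 − 1.32591| = 0.84193, i.e. 0.842 to 3 decimal places.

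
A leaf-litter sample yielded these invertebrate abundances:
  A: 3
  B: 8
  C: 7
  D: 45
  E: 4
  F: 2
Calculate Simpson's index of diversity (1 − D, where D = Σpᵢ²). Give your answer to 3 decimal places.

Total N = 3+8+7+45+4+2 = 69, so the proportions are 0.04348, 0.11594, 0.10145, 0.65217, 0.05797, 0.02899 (working shown to 5 dp, full precision carried).
D = 0.04348² + 0.11594² + 0.10145² + 0.65217² + 0.05797² + 0.02899² = 0.00189 + 0.01344 + 0.01029 + 0.42533 + 0.00336 + 0.00084 = 0.45516.
So 1 − D = 0.54484, i.e. 0.545 to 3 decimal places.

0.545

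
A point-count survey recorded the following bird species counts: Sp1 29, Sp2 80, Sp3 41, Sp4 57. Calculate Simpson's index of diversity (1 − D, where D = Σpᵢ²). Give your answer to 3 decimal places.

Total N = 29+80+41+57 = 207, so the proportions are 0.1401, 0.38647, 0.19807, 0.27536 (working shown to 5 dp, full precision carried).
D = 0.1401² + 0.38647² + 0.19807² + 0.27536² = 0.01963 + 0.14936 + 0.03923 + 0.07582 = 0.28404.
So 1 − D = 0.71596, i.e. 0.716 to 3 decimal places.

0.716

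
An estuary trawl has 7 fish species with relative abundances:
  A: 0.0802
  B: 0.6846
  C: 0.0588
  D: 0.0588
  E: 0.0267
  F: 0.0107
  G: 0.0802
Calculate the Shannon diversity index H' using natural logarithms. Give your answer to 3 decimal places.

1.143

Each pᵢ ln pᵢ term (working shown to 5 dp, full precision carried): 0.0802×(-2.52323)=-0.20236, 0.6846×(-0.37892)=-0.25941, 0.0588×(-2.83361)=-0.16662, 0.0588×(-2.83361)=-0.16662, 0.0267×(-3.62309)=-0.09674, 0.0107×(-4.53751)=-0.04855, 0.0802×(-2.52323)=-0.20236.
Sum = -1.14266, so H' = 1.143.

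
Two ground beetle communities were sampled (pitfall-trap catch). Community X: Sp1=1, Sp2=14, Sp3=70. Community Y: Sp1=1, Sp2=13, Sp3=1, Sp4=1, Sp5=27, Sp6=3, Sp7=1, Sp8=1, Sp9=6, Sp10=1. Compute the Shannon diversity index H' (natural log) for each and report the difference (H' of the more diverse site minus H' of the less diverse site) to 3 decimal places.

Community X: N=85, proportions 0.011765, 0.164706, 0.823529, giving H' = 0.509222 (working shown to 6 dp, full precision carried).
Community Y: N=55, proportions 0.018182, 0.236364, 0.018182, 0.018182, 0.490909, 0.054545, 0.018182, 0.018182, 0.109091, 0.018182, giving H' = 1.527727.
Difference = |0.509222 − 1.527727| = 1.018505, i.e. 1.019 to 3 decimal places.

1.019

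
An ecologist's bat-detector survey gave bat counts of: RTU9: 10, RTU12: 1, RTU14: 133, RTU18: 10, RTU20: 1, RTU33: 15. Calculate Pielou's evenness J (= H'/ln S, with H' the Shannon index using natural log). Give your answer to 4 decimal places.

0.4465

Total N = 10+1+133+10+1+15 = 170, so the proportions are 0.058824, 0.005882, 0.782353, 0.058824, 0.005882, 0.088235 (working shown to 6 dp, full precision carried).
H' = −Σ pᵢ ln pᵢ = −((-0.166660) + (-0.030211) + (-0.192028) + (-0.166660) + (-0.030211) + (-0.214213)) = 0.799981.
With S = 6 species, ln S = 1.791759, so J = 0.799981/1.791759 = 0.446478, i.e. 0.4465 to 4 decimal places.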